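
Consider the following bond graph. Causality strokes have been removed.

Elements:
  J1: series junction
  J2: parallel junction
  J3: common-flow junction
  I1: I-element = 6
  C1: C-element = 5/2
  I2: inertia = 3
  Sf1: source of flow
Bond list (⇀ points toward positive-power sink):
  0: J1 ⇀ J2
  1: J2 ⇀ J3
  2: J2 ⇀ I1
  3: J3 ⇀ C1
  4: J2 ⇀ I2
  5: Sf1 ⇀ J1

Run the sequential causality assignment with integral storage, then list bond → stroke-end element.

#5 stroke at Sf1  (Sf1: flow source, stroke at near end)
#0 stroke at J1  (1-jn J1 has f-setter on 5)
#2 stroke at I1  (I1 outputs flow p/I1)
#3 stroke at J3  (C1 outputs effort q/C1)
#1 stroke at J2  (J3: last free bond brings flow in)
#4 stroke at I2  (0-jn J2 has e-setter on 1)

bond 0 stroke→J1
bond 1 stroke→J2
bond 2 stroke→I1
bond 3 stroke→J3
bond 4 stroke→I2
bond 5 stroke→Sf1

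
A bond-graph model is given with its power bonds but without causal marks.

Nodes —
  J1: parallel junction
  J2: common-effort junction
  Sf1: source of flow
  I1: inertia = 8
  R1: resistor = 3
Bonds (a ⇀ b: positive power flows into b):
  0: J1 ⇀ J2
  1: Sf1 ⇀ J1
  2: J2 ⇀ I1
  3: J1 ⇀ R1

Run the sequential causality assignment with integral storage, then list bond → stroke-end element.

β1 →Sf1  (Sf1 fixes flow; stroke at Sf1)
β2 →I1  (I1 integral (f out))
β0 →J2  (only one effort-in slot at J2)
β3 →J1  (J1 needs exactly one e-in)

β0 stroke→J2
β1 stroke→Sf1
β2 stroke→I1
β3 stroke→J1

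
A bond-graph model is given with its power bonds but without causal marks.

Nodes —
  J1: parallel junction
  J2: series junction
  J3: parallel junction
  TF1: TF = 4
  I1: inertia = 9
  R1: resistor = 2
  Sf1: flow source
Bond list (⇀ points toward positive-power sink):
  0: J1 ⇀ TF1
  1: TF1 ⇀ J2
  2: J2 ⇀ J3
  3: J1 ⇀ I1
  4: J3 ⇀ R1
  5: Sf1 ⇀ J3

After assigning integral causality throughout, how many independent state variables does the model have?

1  (I1 all integral)

b5 stroke at Sf1  (Sf1: flow source, stroke at near end)
b3 stroke at I1  (I1: I, integral causality)
b0 stroke at J1  (only one effort-in slot at J1)
b1 stroke at TF1  (TF TF1: opposite of bond 0)
b2 stroke at J2  (J2 flow already set via bond 1)
b4 stroke at J3  (J3: last free bond brings effort in)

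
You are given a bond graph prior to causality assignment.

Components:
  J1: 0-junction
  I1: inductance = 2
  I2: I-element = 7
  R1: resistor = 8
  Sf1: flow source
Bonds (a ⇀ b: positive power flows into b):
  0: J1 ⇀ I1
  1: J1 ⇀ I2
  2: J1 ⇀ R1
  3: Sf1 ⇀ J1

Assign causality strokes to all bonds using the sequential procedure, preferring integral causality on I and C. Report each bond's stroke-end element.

#3 stroke→Sf1  (source Sf1 imposes f)
#0 stroke→I1  (I1 outputs flow p/I1)
#1 stroke→I2  (prefer integral on I2)
#2 stroke→J1  (J1 needs exactly one e-in)

β0 |I1
β1 |I2
β2 |J1
β3 |Sf1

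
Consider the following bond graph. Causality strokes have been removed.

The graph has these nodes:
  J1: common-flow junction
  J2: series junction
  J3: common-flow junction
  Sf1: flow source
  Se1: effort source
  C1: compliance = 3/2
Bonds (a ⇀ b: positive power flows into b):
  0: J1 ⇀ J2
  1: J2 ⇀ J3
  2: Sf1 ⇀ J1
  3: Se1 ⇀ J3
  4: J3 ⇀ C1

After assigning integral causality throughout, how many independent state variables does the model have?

#2 →Sf1  (Sf1: flow source, stroke at near end)
#3 →J3  (Se1: effort source, stroke at far end)
#0 →J1  (1-jn J1 has f-setter on 2)
#1 →J2  (1-jn J2 has f-setter on 0)
#4 →J3  (1-jn J3 has f-setter on 1)

1  (C1 all integral)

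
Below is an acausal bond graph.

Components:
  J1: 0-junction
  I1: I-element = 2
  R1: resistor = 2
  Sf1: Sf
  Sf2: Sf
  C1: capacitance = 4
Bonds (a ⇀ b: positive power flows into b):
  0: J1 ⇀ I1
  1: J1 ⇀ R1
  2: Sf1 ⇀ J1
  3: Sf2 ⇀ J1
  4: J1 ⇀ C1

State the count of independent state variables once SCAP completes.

2  (C1, I1 all integral)

b2 |Sf1  (Sf1 fixes flow; stroke at Sf1)
b3 |Sf2  (Sf2 fixes flow; stroke at Sf2)
b0 |I1  (I1 integral (f out))
b4 |J1  (C1 outputs effort q/C1)
b1 |R1  (J1: bond 4 brought effort, rest push out)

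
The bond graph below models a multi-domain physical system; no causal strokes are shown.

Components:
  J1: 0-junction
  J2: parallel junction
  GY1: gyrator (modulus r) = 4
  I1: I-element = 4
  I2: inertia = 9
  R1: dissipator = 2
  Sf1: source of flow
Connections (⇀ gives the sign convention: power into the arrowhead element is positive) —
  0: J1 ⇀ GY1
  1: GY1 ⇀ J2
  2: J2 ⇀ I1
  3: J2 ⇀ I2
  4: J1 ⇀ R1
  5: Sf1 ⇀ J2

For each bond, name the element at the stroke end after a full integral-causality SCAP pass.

#5 |Sf1  (Sf1: flow source, stroke at near end)
#2 |I1  (prefer integral on I1)
#3 |I2  (I2 outputs flow p/I2)
#1 |J2  (J2 needs exactly one e-in)
#0 |J1  (GY1 both-in/both-out from 1)
#4 |R1  (0-jn J1 has e-setter on 0)

b0 |J1
b1 |J2
b2 |I1
b3 |I2
b4 |R1
b5 |Sf1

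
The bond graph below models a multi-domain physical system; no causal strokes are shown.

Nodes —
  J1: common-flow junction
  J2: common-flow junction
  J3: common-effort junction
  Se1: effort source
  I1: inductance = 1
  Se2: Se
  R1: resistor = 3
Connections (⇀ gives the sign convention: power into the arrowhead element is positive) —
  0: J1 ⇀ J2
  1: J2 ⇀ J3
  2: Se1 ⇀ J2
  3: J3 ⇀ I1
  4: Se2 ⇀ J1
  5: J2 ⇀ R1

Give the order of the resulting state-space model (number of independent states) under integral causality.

1  (I1 all integral)

bond 2 →J2  (source Se1 imposes e)
bond 4 →J1  (Se2 (Se) sets effort on bond)
bond 0 →J2  (closing 1-jn rule on J1)
bond 3 →I1  (I1 outputs flow p/I1)
bond 1 →J3  (J3 needs exactly one e-in)
bond 5 →J2  (J2 flow already set via bond 1)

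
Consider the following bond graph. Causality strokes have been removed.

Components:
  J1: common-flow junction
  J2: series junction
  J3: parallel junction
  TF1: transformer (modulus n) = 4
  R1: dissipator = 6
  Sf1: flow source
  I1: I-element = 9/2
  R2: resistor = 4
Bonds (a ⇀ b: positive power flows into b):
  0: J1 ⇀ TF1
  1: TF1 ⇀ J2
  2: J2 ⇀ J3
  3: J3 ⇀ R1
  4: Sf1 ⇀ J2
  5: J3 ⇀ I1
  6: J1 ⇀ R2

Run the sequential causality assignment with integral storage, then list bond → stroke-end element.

bond 0 |TF1
bond 1 |J2
bond 2 |J2
bond 3 |J3
bond 4 |Sf1
bond 5 |I1
bond 6 |J1

β4 |Sf1  (Sf1 (Sf) sets flow on bond)
β1 |J2  (1-jn J2 has f-setter on 4)
β2 |J2  (J2: bond 4 brought flow, rest push out)
β0 |TF1  (TF1: transformer flips bond 1)
β6 |J1  (common-f at J1 fixed by 0)
β5 |I1  (prefer integral on I1)
β3 |J3  (J3 needs exactly one e-in)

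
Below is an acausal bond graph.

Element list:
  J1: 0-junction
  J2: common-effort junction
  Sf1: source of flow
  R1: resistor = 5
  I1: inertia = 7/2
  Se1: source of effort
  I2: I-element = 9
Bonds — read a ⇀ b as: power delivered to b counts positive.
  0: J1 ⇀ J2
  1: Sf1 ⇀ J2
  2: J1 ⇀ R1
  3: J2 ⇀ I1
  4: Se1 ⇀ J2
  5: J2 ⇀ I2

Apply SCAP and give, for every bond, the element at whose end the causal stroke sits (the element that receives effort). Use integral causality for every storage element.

#1 →Sf1  (Sf1 fixes flow; stroke at Sf1)
#4 →J2  (Se1 (Se) sets effort on bond)
#0 →J1  (common-e at J2 fixed by 4)
#3 →I1  (J2: bond 4 brought effort, rest push out)
#5 →I2  (J2 effort already set via bond 4)
#2 →R1  (0-jn J1 has e-setter on 0)

#0 →J1
#1 →Sf1
#2 →R1
#3 →I1
#4 →J2
#5 →I2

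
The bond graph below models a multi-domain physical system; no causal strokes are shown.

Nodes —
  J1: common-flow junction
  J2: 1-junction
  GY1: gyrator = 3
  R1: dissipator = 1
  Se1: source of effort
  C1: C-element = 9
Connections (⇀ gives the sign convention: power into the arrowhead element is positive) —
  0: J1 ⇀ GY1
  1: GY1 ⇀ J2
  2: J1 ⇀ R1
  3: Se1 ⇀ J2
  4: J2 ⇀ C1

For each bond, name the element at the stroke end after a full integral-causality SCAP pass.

β0 stroke at GY1
β1 stroke at GY1
β2 stroke at J1
β3 stroke at J2
β4 stroke at J2

bond 3 →J2  (source Se1 imposes e)
bond 4 →J2  (C1 integral (e out))
bond 1 →GY1  (closing 1-jn rule on J2)
bond 0 →GY1  (GY1 both-in/both-out from 1)
bond 2 →J1  (J1: bond 0 brought flow, rest push out)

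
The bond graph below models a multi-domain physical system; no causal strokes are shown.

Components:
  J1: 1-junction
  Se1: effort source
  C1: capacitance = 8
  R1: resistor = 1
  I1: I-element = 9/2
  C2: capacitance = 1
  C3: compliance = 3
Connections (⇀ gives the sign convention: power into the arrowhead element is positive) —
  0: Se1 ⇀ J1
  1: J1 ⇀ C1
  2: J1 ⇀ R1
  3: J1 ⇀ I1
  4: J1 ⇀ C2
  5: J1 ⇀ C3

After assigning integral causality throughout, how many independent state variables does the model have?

b0 →J1  (Se1 fixes effort; stroke away)
b1 →J1  (C1: C, integral causality)
b3 →I1  (I1: I, integral causality)
b2 →J1  (1-jn J1 has f-setter on 3)
b4 →J1  (J1 flow already set via bond 3)
b5 →J1  (J1 flow already set via bond 3)

4  (C1, C2, C3, I1 all integral)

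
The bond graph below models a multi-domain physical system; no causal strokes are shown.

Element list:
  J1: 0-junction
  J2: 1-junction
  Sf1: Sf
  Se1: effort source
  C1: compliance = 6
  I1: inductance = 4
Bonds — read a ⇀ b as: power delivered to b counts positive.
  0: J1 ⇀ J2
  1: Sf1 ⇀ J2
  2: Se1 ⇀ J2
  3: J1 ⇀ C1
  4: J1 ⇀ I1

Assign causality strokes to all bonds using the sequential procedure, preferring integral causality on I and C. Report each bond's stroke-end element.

bond 1 →Sf1  (Sf1 fixes flow; stroke at Sf1)
bond 2 →J2  (Se1 (Se) sets effort on bond)
bond 0 →J2  (J2 flow already set via bond 1)
bond 3 →J1  (C1 outputs effort q/C1)
bond 4 →I1  (J1 effort already set via bond 3)

#0 stroke→J2
#1 stroke→Sf1
#2 stroke→J2
#3 stroke→J1
#4 stroke→I1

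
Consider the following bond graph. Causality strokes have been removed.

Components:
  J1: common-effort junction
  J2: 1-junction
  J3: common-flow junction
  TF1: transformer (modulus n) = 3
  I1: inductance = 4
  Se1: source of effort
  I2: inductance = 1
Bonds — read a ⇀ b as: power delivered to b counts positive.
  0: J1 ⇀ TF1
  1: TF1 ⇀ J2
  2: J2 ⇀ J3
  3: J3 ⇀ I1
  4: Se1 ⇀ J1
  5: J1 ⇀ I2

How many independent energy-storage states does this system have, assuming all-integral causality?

2  (I1, I2 all integral)

β4 |J1  (Se1 fixes effort; stroke away)
β0 |TF1  (0-jn J1 has e-setter on 4)
β5 |I2  (0-jn J1 has e-setter on 4)
β1 |J2  (TF1: transformer flips bond 0)
β2 |J3  (J2: last free bond brings flow in)
β3 |I1  (J3: last free bond brings flow in)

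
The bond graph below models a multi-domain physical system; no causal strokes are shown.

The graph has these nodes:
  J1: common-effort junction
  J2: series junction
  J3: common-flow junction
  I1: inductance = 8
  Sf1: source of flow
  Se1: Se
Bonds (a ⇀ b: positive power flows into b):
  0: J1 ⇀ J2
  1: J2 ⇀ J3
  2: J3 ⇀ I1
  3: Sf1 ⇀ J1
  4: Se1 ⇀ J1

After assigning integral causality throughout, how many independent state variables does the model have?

1  (I1 all integral)

bond 3 →Sf1  (source Sf1 imposes f)
bond 4 →J1  (Se1 (Se) sets effort on bond)
bond 0 →J2  (J1: bond 4 brought effort, rest push out)
bond 1 →J3  (only one flow-in slot at J2)
bond 2 →I1  (closing 1-jn rule on J3)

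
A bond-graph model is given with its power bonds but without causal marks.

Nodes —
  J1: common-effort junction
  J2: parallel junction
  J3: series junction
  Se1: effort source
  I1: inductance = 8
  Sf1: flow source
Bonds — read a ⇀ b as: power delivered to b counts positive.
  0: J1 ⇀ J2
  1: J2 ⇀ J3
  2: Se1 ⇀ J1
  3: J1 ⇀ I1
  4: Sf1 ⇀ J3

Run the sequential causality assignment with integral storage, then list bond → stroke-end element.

bond 0 stroke at J2
bond 1 stroke at J3
bond 2 stroke at J1
bond 3 stroke at I1
bond 4 stroke at Sf1

bond 2 →J1  (Se1 fixes effort; stroke away)
bond 4 →Sf1  (Sf1 fixes flow; stroke at Sf1)
bond 0 →J2  (0-jn J1 has e-setter on 2)
bond 3 →I1  (common-e at J1 fixed by 2)
bond 1 →J3  (common-e at J2 fixed by 0)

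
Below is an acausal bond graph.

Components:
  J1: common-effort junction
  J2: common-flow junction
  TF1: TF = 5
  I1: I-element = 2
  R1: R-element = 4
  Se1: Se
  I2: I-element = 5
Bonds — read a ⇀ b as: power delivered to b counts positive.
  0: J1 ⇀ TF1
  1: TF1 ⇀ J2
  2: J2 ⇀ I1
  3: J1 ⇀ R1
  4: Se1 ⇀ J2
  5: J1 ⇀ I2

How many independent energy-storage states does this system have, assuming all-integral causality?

2  (I1, I2 all integral)

β4 →J2  (Se1 (Se) sets effort on bond)
β2 →I1  (prefer integral on I1)
β1 →J2  (1-jn J2 has f-setter on 2)
β0 →TF1  (TF1: transformer flips bond 1)
β5 →I2  (I2 outputs flow p/I2)
β3 →J1  (J1 needs exactly one e-in)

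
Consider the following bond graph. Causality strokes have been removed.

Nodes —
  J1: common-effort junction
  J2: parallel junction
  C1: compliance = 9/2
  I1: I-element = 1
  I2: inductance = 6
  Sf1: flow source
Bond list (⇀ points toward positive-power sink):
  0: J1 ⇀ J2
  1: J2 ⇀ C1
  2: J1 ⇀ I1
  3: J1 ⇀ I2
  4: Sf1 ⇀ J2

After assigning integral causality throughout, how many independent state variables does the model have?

3  (C1, I1, I2 all integral)

b4 |Sf1  (Sf1: flow source, stroke at near end)
b1 |J2  (C1: C, integral causality)
b0 |J1  (0-jn J2 has e-setter on 1)
b2 |I1  (0-jn J1 has e-setter on 0)
b3 |I2  (0-jn J1 has e-setter on 0)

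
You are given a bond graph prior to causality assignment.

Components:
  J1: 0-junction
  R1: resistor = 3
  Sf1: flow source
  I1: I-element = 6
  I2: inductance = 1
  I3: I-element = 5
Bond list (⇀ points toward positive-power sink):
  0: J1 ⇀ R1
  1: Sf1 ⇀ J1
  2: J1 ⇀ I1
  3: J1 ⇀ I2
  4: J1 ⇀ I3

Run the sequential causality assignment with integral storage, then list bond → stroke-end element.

b1 |Sf1  (Sf1 (Sf) sets flow on bond)
b2 |I1  (I1: I, integral causality)
b3 |I2  (prefer integral on I2)
b4 |I3  (I3 outputs flow p/I3)
b0 |J1  (J1: last free bond brings effort in)

#0 →J1
#1 →Sf1
#2 →I1
#3 →I2
#4 →I3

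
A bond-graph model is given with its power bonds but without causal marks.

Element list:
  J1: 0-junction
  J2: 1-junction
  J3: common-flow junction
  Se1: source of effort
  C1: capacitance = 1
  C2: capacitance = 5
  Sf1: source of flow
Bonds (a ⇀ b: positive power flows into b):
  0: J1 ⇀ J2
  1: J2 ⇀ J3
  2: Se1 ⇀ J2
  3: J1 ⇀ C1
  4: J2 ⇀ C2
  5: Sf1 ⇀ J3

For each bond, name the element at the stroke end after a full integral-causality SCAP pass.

#2 |J2  (Se1 fixes effort; stroke away)
#5 |Sf1  (Sf1: flow source, stroke at near end)
#1 |J3  (J3: bond 5 brought flow, rest push out)
#0 |J2  (J2: bond 1 brought flow, rest push out)
#4 |J2  (1-jn J2 has f-setter on 1)
#3 |J1  (J1: last free bond brings effort in)

b0 stroke at J2
b1 stroke at J3
b2 stroke at J2
b3 stroke at J1
b4 stroke at J2
b5 stroke at Sf1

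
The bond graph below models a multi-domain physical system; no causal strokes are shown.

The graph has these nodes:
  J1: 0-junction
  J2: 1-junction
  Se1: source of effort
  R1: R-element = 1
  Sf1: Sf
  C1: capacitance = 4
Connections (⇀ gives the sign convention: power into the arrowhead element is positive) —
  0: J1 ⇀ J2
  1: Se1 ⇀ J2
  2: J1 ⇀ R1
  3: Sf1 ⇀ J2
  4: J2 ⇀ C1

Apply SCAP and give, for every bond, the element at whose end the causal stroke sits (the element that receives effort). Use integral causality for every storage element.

#1 stroke at J2  (Se1: effort source, stroke at far end)
#3 stroke at Sf1  (Sf1: flow source, stroke at near end)
#0 stroke at J2  (J2 flow already set via bond 3)
#4 stroke at J2  (J2: bond 3 brought flow, rest push out)
#2 stroke at J1  (closing 0-jn rule on J1)

#0 stroke at J2
#1 stroke at J2
#2 stroke at J1
#3 stroke at Sf1
#4 stroke at J2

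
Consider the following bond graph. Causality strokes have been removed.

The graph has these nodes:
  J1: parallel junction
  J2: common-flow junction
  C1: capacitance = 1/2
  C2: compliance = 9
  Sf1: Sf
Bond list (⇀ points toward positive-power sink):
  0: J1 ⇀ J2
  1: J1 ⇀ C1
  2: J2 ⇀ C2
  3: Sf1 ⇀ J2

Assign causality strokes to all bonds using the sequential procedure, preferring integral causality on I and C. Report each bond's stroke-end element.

#0 stroke→J2
#1 stroke→J1
#2 stroke→J2
#3 stroke→Sf1

bond 3 stroke→Sf1  (source Sf1 imposes f)
bond 0 stroke→J2  (common-f at J2 fixed by 3)
bond 2 stroke→J2  (1-jn J2 has f-setter on 3)
bond 1 stroke→J1  (only one effort-in slot at J1)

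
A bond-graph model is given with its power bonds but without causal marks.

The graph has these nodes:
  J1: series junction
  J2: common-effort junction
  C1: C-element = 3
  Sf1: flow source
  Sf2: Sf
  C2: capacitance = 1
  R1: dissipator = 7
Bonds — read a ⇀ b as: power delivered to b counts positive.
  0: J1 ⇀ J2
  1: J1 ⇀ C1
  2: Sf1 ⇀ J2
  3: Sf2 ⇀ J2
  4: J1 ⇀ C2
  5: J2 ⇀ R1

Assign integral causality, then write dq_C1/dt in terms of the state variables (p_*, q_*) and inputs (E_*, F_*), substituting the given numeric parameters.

dq_C1/dt = -F_Sf1 - F_Sf2 - q_C1/21 - q_C2/7

#2 |Sf1  (Sf1 fixes flow; stroke at Sf1)
#3 |Sf2  (Sf2 (Sf) sets flow on bond)
#1 |J1  (C1 integral (e out))
#4 |J1  (C2: C, integral causality)
#0 |J2  (J1 needs exactly one f-in)
#5 |R1  (J2: bond 0 brought effort, rest push out)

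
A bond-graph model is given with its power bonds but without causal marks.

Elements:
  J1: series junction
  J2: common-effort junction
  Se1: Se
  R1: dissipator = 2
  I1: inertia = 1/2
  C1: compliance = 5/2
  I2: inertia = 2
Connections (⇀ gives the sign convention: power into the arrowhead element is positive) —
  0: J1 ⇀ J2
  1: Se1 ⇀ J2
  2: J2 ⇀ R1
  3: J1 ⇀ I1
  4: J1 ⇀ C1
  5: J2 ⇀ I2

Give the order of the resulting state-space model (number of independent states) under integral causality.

3  (C1, I1, I2 all integral)

bond 1 stroke at J2  (Se1 (Se) sets effort on bond)
bond 0 stroke at J1  (J2: bond 1 brought effort, rest push out)
bond 2 stroke at R1  (0-jn J2 has e-setter on 1)
bond 5 stroke at I2  (common-e at J2 fixed by 1)
bond 3 stroke at I1  (I1 integral (f out))
bond 4 stroke at J1  (J1 flow already set via bond 3)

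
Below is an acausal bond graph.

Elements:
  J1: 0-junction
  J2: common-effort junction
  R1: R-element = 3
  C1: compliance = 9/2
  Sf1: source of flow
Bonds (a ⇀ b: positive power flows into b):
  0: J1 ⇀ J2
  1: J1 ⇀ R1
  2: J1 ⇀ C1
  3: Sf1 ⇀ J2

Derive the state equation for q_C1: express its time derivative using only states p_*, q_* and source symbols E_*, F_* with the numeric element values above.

b3 stroke→Sf1  (Sf1 fixes flow; stroke at Sf1)
b0 stroke→J2  (J2 needs exactly one e-in)
b2 stroke→J1  (prefer integral on C1)
b1 stroke→R1  (common-e at J1 fixed by 2)

dq_C1/dt = F_Sf1 - 2*q_C1/27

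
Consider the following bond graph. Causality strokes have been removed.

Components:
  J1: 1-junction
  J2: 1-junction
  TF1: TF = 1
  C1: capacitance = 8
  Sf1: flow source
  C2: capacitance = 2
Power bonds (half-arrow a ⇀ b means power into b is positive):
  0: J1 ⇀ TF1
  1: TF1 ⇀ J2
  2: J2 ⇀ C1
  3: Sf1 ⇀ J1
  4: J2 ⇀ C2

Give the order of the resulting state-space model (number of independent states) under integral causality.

2  (C1, C2 all integral)

#3 stroke→Sf1  (source Sf1 imposes f)
#0 stroke→J1  (J1 flow already set via bond 3)
#1 stroke→TF1  (TF TF1: opposite of bond 0)
#2 stroke→J2  (J2: bond 1 brought flow, rest push out)
#4 stroke→J2  (J2: bond 1 brought flow, rest push out)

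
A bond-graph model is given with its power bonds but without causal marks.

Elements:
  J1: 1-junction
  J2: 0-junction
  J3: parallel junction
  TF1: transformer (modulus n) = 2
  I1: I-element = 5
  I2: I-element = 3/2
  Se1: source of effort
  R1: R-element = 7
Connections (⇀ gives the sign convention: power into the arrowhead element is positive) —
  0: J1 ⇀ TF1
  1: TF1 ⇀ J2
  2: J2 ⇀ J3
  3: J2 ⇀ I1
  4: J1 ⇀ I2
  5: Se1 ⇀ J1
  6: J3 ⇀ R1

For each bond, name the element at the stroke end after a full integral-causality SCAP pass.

#0 stroke at J1
#1 stroke at TF1
#2 stroke at J2
#3 stroke at I1
#4 stroke at I2
#5 stroke at J1
#6 stroke at J3

β5 stroke at J1  (source Se1 imposes e)
β3 stroke at I1  (I1 integral (f out))
β4 stroke at I2  (I2 integral (f out))
β0 stroke at J1  (1-jn J1 has f-setter on 4)
β1 stroke at TF1  (through TF1, causality passes straight; one stroke at TF1)
β2 stroke at J2  (only one effort-in slot at J2)
β6 stroke at J3  (closing 0-jn rule on J3)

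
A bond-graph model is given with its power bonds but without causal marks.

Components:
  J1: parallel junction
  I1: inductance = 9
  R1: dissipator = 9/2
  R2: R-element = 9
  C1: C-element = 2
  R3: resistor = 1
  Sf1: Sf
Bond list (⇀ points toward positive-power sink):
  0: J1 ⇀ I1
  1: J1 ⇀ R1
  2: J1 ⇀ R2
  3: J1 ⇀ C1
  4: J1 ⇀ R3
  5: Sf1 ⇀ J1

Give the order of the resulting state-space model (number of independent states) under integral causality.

2  (C1, I1 all integral)

bond 5 →Sf1  (Sf1: flow source, stroke at near end)
bond 0 →I1  (I1: I, integral causality)
bond 3 →J1  (C1 outputs effort q/C1)
bond 1 →R1  (J1 effort already set via bond 3)
bond 2 →R2  (J1 effort already set via bond 3)
bond 4 →R3  (J1 effort already set via bond 3)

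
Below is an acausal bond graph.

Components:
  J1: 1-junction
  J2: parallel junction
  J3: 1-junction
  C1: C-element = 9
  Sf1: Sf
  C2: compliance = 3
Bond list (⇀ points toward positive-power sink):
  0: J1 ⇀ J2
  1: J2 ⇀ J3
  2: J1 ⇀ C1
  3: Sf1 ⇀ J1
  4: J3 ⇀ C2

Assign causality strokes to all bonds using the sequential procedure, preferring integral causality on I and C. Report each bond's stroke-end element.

β0 →J1
β1 →J2
β2 →J1
β3 →Sf1
β4 →J3

β3 stroke→Sf1  (Sf1 (Sf) sets flow on bond)
β0 stroke→J1  (J1: bond 3 brought flow, rest push out)
β2 stroke→J1  (common-f at J1 fixed by 3)
β1 stroke→J2  (J2: last free bond brings effort in)
β4 stroke→J3  (common-f at J3 fixed by 1)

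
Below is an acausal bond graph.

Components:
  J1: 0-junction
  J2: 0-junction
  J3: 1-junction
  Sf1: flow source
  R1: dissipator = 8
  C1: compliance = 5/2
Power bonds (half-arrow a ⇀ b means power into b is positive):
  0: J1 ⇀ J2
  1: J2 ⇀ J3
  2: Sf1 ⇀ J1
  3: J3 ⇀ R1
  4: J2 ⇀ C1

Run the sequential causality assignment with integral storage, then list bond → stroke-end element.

b0 stroke at J1
b1 stroke at J3
b2 stroke at Sf1
b3 stroke at R1
b4 stroke at J2

#2 stroke at Sf1  (source Sf1 imposes f)
#0 stroke at J1  (closing 0-jn rule on J1)
#4 stroke at J2  (prefer integral on C1)
#1 stroke at J3  (J2 effort already set via bond 4)
#3 stroke at R1  (J3: last free bond brings flow in)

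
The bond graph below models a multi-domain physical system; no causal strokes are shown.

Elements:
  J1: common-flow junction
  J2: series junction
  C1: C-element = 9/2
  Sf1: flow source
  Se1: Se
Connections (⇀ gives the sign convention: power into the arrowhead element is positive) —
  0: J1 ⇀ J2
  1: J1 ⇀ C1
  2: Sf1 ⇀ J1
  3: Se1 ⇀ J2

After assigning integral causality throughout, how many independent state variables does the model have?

β2 stroke at Sf1  (Sf1 (Sf) sets flow on bond)
β3 stroke at J2  (source Se1 imposes e)
β0 stroke at J1  (J1: bond 2 brought flow, rest push out)
β1 stroke at J1  (J1: bond 2 brought flow, rest push out)

1  (C1 all integral)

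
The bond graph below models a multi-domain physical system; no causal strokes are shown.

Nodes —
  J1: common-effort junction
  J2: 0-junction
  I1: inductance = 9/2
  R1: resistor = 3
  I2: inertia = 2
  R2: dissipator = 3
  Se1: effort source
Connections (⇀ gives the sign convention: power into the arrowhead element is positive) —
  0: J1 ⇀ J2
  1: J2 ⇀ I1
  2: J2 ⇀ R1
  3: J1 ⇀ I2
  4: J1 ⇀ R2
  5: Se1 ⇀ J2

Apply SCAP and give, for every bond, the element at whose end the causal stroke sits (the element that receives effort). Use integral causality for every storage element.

bond 0 →J1
bond 1 →I1
bond 2 →R1
bond 3 →I2
bond 4 →R2
bond 5 →J2

b5 stroke at J2  (source Se1 imposes e)
b0 stroke at J1  (J2 effort already set via bond 5)
b1 stroke at I1  (common-e at J2 fixed by 5)
b2 stroke at R1  (common-e at J2 fixed by 5)
b3 stroke at I2  (J1: bond 0 brought effort, rest push out)
b4 stroke at R2  (J1: bond 0 brought effort, rest push out)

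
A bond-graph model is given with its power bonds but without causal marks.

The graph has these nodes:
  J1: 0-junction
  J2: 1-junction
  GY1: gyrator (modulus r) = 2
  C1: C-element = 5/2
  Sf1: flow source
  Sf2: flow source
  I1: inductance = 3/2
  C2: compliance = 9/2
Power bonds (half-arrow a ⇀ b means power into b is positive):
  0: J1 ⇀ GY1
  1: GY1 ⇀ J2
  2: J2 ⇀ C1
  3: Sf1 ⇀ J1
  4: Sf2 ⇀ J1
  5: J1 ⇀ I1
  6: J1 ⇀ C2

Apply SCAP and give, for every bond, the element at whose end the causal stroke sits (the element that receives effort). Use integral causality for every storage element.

#0 →GY1
#1 →GY1
#2 →J2
#3 →Sf1
#4 →Sf2
#5 →I1
#6 →J1

bond 3 stroke→Sf1  (source Sf1 imposes f)
bond 4 stroke→Sf2  (source Sf2 imposes f)
bond 2 stroke→J2  (C1 outputs effort q/C1)
bond 1 stroke→GY1  (J2 needs exactly one f-in)
bond 0 stroke→GY1  (GY1: gyrator matches bond 1)
bond 5 stroke→I1  (I1: I, integral causality)
bond 6 stroke→J1  (J1: last free bond brings effort in)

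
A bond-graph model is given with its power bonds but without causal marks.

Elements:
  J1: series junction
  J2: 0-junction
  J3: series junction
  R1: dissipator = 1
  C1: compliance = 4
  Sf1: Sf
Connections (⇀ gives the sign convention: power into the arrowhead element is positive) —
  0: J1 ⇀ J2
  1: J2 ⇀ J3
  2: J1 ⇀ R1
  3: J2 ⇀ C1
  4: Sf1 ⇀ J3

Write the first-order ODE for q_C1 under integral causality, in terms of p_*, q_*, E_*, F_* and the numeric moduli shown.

dq_C1/dt = -F_Sf1 - q_C1/4

b4 stroke→Sf1  (Sf1 (Sf) sets flow on bond)
b1 stroke→J3  (J3: bond 4 brought flow, rest push out)
b3 stroke→J2  (C1 integral (e out))
b0 stroke→J1  (J2 effort already set via bond 3)
b2 stroke→R1  (only one flow-in slot at J1)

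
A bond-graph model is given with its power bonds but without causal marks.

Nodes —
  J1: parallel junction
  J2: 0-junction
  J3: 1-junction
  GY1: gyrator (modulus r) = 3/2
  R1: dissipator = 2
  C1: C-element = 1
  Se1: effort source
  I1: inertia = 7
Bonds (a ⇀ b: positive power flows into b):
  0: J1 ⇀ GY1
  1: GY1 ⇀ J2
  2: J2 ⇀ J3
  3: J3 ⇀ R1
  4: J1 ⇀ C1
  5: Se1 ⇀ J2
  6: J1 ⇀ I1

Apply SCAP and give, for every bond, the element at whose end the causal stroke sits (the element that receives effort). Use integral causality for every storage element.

b5 stroke at J2  (Se1: effort source, stroke at far end)
b1 stroke at GY1  (0-jn J2 has e-setter on 5)
b2 stroke at J3  (0-jn J2 has e-setter on 5)
b3 stroke at R1  (J3 needs exactly one f-in)
b0 stroke at GY1  (GY1: gyrator matches bond 1)
b4 stroke at J1  (C1 integral (e out))
b6 stroke at I1  (J1: bond 4 brought effort, rest push out)

bond 0 →GY1
bond 1 →GY1
bond 2 →J3
bond 3 →R1
bond 4 →J1
bond 5 →J2
bond 6 →I1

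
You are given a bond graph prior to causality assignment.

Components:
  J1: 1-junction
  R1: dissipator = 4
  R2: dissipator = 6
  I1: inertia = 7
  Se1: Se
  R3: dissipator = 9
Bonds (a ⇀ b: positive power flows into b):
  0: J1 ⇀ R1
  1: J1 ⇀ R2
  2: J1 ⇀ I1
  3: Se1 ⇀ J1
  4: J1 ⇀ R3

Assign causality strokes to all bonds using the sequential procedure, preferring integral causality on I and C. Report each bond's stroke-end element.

b0 |J1
b1 |J1
b2 |I1
b3 |J1
b4 |J1

bond 3 stroke at J1  (Se1 fixes effort; stroke away)
bond 2 stroke at I1  (I1: I, integral causality)
bond 0 stroke at J1  (J1: bond 2 brought flow, rest push out)
bond 1 stroke at J1  (common-f at J1 fixed by 2)
bond 4 stroke at J1  (J1 flow already set via bond 2)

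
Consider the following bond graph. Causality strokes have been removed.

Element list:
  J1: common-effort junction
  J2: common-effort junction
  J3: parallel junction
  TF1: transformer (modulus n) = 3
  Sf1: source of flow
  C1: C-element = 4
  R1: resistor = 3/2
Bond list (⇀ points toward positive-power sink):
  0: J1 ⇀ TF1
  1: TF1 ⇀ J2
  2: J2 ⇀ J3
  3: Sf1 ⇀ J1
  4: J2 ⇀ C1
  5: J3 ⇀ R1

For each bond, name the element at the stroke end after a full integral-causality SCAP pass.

β3 stroke at Sf1  (source Sf1 imposes f)
β0 stroke at J1  (J1 needs exactly one e-in)
β1 stroke at TF1  (TF1: transformer flips bond 0)
β4 stroke at J2  (C1 integral (e out))
β2 stroke at J3  (J2 effort already set via bond 4)
β5 stroke at R1  (J3 effort already set via bond 2)

b0 |J1
b1 |TF1
b2 |J3
b3 |Sf1
b4 |J2
b5 |R1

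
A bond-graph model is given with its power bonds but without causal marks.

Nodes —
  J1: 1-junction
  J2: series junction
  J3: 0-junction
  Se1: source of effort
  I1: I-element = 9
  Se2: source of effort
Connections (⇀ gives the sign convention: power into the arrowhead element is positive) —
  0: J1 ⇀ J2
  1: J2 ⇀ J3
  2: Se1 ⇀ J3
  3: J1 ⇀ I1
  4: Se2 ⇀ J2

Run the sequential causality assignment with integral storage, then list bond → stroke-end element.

#0 →J1
#1 →J2
#2 →J3
#3 →I1
#4 →J2

b2 →J3  (Se1: effort source, stroke at far end)
b4 →J2  (source Se2 imposes e)
b1 →J2  (common-e at J3 fixed by 2)
b0 →J1  (J2: last free bond brings flow in)
b3 →I1  (closing 1-jn rule on J1)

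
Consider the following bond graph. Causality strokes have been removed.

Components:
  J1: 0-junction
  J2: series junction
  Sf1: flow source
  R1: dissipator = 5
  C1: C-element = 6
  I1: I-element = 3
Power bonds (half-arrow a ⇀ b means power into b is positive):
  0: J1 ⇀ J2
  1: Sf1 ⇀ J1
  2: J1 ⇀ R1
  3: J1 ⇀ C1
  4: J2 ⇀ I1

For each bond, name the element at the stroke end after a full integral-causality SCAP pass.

#0 |J2
#1 |Sf1
#2 |R1
#3 |J1
#4 |I1

b1 stroke at Sf1  (Sf1 (Sf) sets flow on bond)
b3 stroke at J1  (C1 outputs effort q/C1)
b0 stroke at J2  (common-e at J1 fixed by 3)
b2 stroke at R1  (common-e at J1 fixed by 3)
b4 stroke at I1  (J2: last free bond brings flow in)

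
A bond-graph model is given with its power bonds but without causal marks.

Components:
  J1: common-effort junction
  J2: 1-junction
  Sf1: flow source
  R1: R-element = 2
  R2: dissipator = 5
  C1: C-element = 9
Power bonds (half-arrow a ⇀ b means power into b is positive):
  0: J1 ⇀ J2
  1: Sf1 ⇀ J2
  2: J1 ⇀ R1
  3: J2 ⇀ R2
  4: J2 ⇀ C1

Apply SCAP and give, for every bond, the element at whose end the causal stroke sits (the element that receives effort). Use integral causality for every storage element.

#1 →Sf1  (Sf1 (Sf) sets flow on bond)
#0 →J2  (J2: bond 1 brought flow, rest push out)
#3 →J2  (J2: bond 1 brought flow, rest push out)
#4 →J2  (1-jn J2 has f-setter on 1)
#2 →J1  (closing 0-jn rule on J1)

#0 |J2
#1 |Sf1
#2 |J1
#3 |J2
#4 |J2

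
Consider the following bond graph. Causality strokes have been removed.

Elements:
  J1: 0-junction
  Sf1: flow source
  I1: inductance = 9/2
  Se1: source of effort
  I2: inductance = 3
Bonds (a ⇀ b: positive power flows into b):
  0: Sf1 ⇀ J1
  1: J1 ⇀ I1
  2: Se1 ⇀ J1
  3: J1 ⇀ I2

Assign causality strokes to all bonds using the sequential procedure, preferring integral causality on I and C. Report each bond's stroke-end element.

b0 stroke at Sf1
b1 stroke at I1
b2 stroke at J1
b3 stroke at I2

#0 stroke at Sf1  (Sf1 fixes flow; stroke at Sf1)
#2 stroke at J1  (source Se1 imposes e)
#1 stroke at I1  (J1 effort already set via bond 2)
#3 stroke at I2  (0-jn J1 has e-setter on 2)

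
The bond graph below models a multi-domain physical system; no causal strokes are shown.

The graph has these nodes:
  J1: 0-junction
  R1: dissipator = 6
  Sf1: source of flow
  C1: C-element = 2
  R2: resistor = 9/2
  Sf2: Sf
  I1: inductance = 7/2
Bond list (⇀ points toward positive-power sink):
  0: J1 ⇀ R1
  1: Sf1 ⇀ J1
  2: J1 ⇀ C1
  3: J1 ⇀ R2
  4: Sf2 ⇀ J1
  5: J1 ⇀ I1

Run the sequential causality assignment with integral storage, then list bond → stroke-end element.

b0 stroke at R1
b1 stroke at Sf1
b2 stroke at J1
b3 stroke at R2
b4 stroke at Sf2
b5 stroke at I1

#1 →Sf1  (source Sf1 imposes f)
#4 →Sf2  (source Sf2 imposes f)
#2 →J1  (C1 outputs effort q/C1)
#0 →R1  (J1 effort already set via bond 2)
#3 →R2  (0-jn J1 has e-setter on 2)
#5 →I1  (J1: bond 2 brought effort, rest push out)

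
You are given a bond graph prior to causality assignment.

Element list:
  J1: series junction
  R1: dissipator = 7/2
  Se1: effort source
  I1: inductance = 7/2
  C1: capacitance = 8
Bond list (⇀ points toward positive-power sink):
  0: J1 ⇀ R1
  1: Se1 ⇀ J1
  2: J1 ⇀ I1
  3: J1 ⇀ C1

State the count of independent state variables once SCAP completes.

b1 →J1  (Se1 fixes effort; stroke away)
b2 →I1  (I1 outputs flow p/I1)
b0 →J1  (1-jn J1 has f-setter on 2)
b3 →J1  (common-f at J1 fixed by 2)

2  (C1, I1 all integral)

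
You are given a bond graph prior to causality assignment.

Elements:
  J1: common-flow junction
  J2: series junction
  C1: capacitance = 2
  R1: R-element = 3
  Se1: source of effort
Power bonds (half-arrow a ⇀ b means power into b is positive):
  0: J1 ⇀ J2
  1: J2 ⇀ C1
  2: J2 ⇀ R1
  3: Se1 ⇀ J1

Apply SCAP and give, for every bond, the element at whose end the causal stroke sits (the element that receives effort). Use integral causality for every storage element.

bond 0 stroke→J2
bond 1 stroke→J2
bond 2 stroke→R1
bond 3 stroke→J1

β3 stroke→J1  (Se1: effort source, stroke at far end)
β0 stroke→J2  (J1: last free bond brings flow in)
β1 stroke→J2  (prefer integral on C1)
β2 stroke→R1  (only one flow-in slot at J2)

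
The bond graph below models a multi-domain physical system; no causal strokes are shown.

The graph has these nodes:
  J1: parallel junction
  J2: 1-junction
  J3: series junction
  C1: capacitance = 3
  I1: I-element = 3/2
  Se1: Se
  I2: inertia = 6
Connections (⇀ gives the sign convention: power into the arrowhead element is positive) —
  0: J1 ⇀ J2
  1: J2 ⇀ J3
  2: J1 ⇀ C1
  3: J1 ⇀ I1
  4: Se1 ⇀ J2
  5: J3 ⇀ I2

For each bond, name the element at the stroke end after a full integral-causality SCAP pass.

β4 stroke→J2  (Se1: effort source, stroke at far end)
β2 stroke→J1  (C1 integral (e out))
β0 stroke→J2  (0-jn J1 has e-setter on 2)
β3 stroke→I1  (J1: bond 2 brought effort, rest push out)
β1 stroke→J3  (J2: last free bond brings flow in)
β5 stroke→I2  (J3: last free bond brings flow in)

β0 stroke at J2
β1 stroke at J3
β2 stroke at J1
β3 stroke at I1
β4 stroke at J2
β5 stroke at I2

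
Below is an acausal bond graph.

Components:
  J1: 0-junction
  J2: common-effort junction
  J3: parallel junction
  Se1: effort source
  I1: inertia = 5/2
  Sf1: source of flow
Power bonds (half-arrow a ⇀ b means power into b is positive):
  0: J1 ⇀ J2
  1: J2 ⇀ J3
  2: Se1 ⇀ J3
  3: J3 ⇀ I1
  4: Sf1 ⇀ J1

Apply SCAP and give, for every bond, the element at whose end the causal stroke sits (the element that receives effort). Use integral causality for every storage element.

β2 stroke at J3  (Se1: effort source, stroke at far end)
β4 stroke at Sf1  (source Sf1 imposes f)
β0 stroke at J1  (closing 0-jn rule on J1)
β1 stroke at J2  (J2: last free bond brings effort in)
β3 stroke at I1  (common-e at J3 fixed by 2)

bond 0 →J1
bond 1 →J2
bond 2 →J3
bond 3 →I1
bond 4 →Sf1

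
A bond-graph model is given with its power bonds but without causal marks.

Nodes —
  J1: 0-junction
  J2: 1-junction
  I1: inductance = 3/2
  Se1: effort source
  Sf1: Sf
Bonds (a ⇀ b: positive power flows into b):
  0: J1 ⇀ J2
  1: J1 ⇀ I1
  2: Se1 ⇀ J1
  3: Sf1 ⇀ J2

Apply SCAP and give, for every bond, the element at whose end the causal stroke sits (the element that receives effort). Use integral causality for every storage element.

#2 stroke→J1  (Se1 (Se) sets effort on bond)
#3 stroke→Sf1  (source Sf1 imposes f)
#0 stroke→J2  (0-jn J1 has e-setter on 2)
#1 stroke→I1  (common-e at J1 fixed by 2)

b0 stroke→J2
b1 stroke→I1
b2 stroke→J1
b3 stroke→Sf1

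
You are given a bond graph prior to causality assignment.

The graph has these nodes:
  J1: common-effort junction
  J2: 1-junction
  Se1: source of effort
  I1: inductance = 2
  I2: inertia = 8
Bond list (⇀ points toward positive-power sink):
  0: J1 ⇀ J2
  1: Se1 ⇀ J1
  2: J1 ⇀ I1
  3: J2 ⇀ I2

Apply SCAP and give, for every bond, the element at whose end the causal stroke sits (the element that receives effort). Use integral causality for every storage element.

bond 0 stroke at J2
bond 1 stroke at J1
bond 2 stroke at I1
bond 3 stroke at I2

bond 1 stroke at J1  (Se1 fixes effort; stroke away)
bond 0 stroke at J2  (common-e at J1 fixed by 1)
bond 2 stroke at I1  (common-e at J1 fixed by 1)
bond 3 stroke at I2  (J2 needs exactly one f-in)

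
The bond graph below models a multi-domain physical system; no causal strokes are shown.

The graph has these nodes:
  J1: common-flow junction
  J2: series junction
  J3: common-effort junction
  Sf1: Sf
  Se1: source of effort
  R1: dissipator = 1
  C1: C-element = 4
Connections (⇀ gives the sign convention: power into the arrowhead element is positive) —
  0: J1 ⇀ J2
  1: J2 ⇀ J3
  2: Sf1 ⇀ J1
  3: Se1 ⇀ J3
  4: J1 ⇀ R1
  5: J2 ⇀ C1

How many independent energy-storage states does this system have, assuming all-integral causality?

1  (C1 all integral)

b2 |Sf1  (Sf1 (Sf) sets flow on bond)
b3 |J3  (Se1 fixes effort; stroke away)
b0 |J1  (J1 flow already set via bond 2)
b4 |J1  (J1: bond 2 brought flow, rest push out)
b1 |J2  (J2 flow already set via bond 0)
b5 |J2  (J2 flow already set via bond 0)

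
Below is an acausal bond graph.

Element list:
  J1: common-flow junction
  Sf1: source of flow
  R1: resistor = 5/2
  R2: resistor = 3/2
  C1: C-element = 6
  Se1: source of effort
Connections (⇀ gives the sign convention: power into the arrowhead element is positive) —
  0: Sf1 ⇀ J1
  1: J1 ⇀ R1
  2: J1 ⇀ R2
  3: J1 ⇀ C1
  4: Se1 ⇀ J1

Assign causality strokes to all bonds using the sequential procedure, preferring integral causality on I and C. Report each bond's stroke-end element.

b0 stroke→Sf1
b1 stroke→J1
b2 stroke→J1
b3 stroke→J1
b4 stroke→J1

b0 |Sf1  (Sf1 fixes flow; stroke at Sf1)
b4 |J1  (Se1: effort source, stroke at far end)
b1 |J1  (1-jn J1 has f-setter on 0)
b2 |J1  (1-jn J1 has f-setter on 0)
b3 |J1  (1-jn J1 has f-setter on 0)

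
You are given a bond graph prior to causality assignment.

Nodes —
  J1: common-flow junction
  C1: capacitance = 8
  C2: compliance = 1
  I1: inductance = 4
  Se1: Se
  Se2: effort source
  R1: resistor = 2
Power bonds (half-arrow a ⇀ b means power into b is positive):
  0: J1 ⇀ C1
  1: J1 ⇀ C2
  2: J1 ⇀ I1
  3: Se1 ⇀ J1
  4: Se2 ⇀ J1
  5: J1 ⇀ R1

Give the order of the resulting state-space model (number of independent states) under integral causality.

3  (C1, C2, I1 all integral)

β3 |J1  (Se1 (Se) sets effort on bond)
β4 |J1  (Se2 fixes effort; stroke away)
β0 |J1  (prefer integral on C1)
β1 |J1  (C2 integral (e out))
β2 |I1  (I1 integral (f out))
β5 |J1  (J1: bond 2 brought flow, rest push out)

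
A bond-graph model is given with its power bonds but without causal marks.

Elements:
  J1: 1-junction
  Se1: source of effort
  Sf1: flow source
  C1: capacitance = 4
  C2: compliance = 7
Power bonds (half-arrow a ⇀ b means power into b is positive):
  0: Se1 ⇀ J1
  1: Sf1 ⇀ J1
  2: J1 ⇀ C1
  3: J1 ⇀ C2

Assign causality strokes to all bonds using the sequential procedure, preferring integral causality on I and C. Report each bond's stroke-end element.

bond 0 stroke→J1  (Se1: effort source, stroke at far end)
bond 1 stroke→Sf1  (Sf1 fixes flow; stroke at Sf1)
bond 2 stroke→J1  (J1 flow already set via bond 1)
bond 3 stroke→J1  (1-jn J1 has f-setter on 1)

b0 stroke→J1
b1 stroke→Sf1
b2 stroke→J1
b3 stroke→J1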